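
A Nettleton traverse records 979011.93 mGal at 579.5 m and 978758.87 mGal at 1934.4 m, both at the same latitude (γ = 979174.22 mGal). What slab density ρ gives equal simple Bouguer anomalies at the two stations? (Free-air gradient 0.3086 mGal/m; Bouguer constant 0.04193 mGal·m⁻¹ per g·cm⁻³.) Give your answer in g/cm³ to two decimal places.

2.91

Δg_obs = 978758.87 − 979011.93 = -253.06 mGal over Δh = 1934.4 − 579.5 = 1354.9 m
Equal Bouguer anomalies ⇒ Δg_obs + (0.3086 − 0.04193ρ)·Δh = 0
0.3086 − 0.04193ρ = −Δg_obs/Δh = 0.18677
ρ = (0.3086 − 0.18677) / 0.04193 = 2.91 g/cm³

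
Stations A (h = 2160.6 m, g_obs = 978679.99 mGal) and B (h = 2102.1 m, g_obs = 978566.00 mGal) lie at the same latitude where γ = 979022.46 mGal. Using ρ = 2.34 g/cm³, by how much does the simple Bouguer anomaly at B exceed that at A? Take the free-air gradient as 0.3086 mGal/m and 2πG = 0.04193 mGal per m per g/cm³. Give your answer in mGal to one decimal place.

-126.3

Δg_SB(A) = 978679.99 − 979022.46 + 0.3086×2160.6 − 0.04193×2.34×2160.6 = 112.30 mGal
Δg_SB(B) = 978566.00 − 979022.46 + 0.3086×2102.1 − 0.04193×2.34×2102.1 = -14.00 mGal
Difference = -14.00 − (112.30) = -126.30 mGal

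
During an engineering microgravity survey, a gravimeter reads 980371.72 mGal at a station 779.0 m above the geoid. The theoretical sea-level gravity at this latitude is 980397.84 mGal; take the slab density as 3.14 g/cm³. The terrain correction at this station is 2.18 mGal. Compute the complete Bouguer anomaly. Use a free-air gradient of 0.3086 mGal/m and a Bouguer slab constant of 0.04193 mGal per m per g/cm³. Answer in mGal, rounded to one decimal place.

Free-air correction = 0.3086 × 779.0 = 240.40 mGal
Free-air anomaly = 980371.72 − 980397.84 + (240.40) = 214.28 mGal
Bouguer slab correction = 0.04193 × 3.14 × 779.0 = 102.56 mGal
Simple Bouguer anomaly = 214.28 − (102.56) = 111.72 mGal
Complete Bouguer anomaly = 111.72 + 2.18 = 113.90 mGal

113.9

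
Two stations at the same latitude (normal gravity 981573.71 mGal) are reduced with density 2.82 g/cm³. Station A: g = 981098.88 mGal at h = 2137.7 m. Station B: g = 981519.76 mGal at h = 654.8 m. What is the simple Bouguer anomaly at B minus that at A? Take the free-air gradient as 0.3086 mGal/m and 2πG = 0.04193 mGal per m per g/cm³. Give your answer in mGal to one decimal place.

138.6

Δg_SB(A) = 981098.88 − 981573.71 + 0.3086×2137.7 − 0.04193×2.82×2137.7 = -67.90 mGal
Δg_SB(B) = 981519.76 − 981573.71 + 0.3086×654.8 − 0.04193×2.82×654.8 = 70.70 mGal
Difference = 70.70 − (-67.90) = 138.60 mGal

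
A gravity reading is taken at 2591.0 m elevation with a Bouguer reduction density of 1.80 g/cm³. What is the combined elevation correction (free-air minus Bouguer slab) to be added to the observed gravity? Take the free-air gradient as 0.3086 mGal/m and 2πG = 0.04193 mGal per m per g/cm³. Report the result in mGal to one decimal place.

Combined gradient = 0.3086 − 0.04193 × 1.80 = 0.2331260 mGal/m
Combined elevation correction = 0.2331260 × 2591.0 = 604.0 mGal

604.0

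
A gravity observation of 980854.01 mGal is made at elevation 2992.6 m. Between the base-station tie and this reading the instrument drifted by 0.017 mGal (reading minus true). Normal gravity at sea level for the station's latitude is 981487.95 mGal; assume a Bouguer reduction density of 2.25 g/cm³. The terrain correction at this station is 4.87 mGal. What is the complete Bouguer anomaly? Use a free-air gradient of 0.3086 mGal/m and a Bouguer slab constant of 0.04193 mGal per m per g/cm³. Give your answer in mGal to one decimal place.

Drift-corrected reading = 980854.01 − (0.017) = 980853.993 mGal
Free-air correction = 0.3086 × 2992.6 = 923.52 mGal
Free-air anomaly = 980853.993 − 981487.95 + (923.52) = 289.563 mGal
Bouguer slab correction = 0.04193 × 2.25 × 2992.6 = 282.33 mGal
Simple Bouguer anomaly = 289.563 − (282.33) = 7.233 mGal
Complete Bouguer anomaly = 7.233 + 4.87 = 12.103 mGal

12.1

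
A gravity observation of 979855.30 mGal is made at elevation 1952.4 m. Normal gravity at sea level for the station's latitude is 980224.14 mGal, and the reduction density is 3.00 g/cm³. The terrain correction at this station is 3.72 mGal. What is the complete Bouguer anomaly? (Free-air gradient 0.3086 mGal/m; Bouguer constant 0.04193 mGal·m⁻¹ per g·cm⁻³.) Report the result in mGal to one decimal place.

Free-air correction = 0.3086 × 1952.4 = 602.51 mGal
Free-air anomaly = 979855.30 − 980224.14 + (602.51) = 233.67 mGal
Bouguer slab correction = 0.04193 × 3.00 × 1952.4 = 245.59 mGal
Simple Bouguer anomaly = 233.67 − (245.59) = -11.92 mGal
Complete Bouguer anomaly = -11.92 + 3.72 = -8.20 mGal

-8.2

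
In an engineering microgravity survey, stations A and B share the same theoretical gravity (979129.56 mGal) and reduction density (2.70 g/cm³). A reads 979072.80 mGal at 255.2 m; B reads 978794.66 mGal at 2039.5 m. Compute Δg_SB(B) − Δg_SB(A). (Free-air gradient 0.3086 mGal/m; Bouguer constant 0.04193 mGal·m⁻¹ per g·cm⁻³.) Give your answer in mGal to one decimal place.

Δg_SB(A) = 979072.80 − 979129.56 + 0.3086×255.2 − 0.04193×2.70×255.2 = -6.90 mGal
Δg_SB(B) = 978794.66 − 979129.56 + 0.3086×2039.5 − 0.04193×2.70×2039.5 = 63.60 mGal
Difference = 63.60 − (-6.90) = 70.50 mGal

70.5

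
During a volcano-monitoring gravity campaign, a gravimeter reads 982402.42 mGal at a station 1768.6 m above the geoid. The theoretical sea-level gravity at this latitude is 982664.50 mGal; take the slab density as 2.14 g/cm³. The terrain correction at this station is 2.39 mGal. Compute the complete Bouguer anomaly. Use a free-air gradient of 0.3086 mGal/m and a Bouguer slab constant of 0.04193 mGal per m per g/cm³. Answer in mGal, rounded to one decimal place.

127.4

Free-air correction = 0.3086 × 1768.6 = 545.79 mGal
Free-air anomaly = 982402.42 − 982664.50 + (545.79) = 283.71 mGal
Bouguer slab correction = 0.04193 × 2.14 × 1768.6 = 158.70 mGal
Simple Bouguer anomaly = 283.71 − (158.70) = 125.01 mGal
Complete Bouguer anomaly = 125.01 + 2.39 = 127.40 mGal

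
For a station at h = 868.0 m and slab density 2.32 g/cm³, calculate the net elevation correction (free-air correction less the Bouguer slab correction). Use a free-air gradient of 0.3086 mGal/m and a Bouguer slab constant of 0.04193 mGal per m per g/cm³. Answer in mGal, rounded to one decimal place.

Combined gradient = 0.3086 − 0.04193 × 2.32 = 0.2113224 mGal/m
Combined elevation correction = 0.2113224 × 868.0 = 183.4 mGal

183.4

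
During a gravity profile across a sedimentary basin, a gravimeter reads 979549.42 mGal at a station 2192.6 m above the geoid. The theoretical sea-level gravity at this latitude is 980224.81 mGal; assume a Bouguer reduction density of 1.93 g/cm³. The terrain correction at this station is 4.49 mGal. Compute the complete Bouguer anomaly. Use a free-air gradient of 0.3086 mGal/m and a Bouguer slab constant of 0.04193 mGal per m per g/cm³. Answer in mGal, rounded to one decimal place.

Free-air correction = 0.3086 × 2192.6 = 676.64 mGal
Free-air anomaly = 979549.42 − 980224.81 + (676.64) = 1.25 mGal
Bouguer slab correction = 0.04193 × 1.93 × 2192.6 = 177.44 mGal
Simple Bouguer anomaly = 1.25 − (177.44) = -176.19 mGal
Complete Bouguer anomaly = -176.19 + 4.49 = -171.70 mGal

-171.7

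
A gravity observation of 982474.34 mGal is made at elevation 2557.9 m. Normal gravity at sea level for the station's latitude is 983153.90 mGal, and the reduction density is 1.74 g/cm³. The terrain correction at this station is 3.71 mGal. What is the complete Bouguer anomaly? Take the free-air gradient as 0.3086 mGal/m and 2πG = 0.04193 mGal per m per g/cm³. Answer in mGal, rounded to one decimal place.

-73.1

Free-air correction = 0.3086 × 2557.9 = 789.37 mGal
Free-air anomaly = 982474.34 − 983153.90 + (789.37) = 109.81 mGal
Bouguer slab correction = 0.04193 × 1.74 × 2557.9 = 186.62 mGal
Simple Bouguer anomaly = 109.81 − (186.62) = -76.81 mGal
Complete Bouguer anomaly = -76.81 + 3.71 = -73.10 mGal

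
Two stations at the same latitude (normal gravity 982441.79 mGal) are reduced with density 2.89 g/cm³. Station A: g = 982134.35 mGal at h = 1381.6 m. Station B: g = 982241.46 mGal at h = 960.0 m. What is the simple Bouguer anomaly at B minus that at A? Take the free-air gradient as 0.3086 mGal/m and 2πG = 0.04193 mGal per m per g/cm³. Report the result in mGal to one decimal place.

Δg_SB(A) = 982134.35 − 982441.79 + 0.3086×1381.6 − 0.04193×2.89×1381.6 = -48.50 mGal
Δg_SB(B) = 982241.46 − 982441.79 + 0.3086×960.0 − 0.04193×2.89×960.0 = -20.40 mGal
Difference = -20.40 − (-48.50) = 28.10 mGal

28.1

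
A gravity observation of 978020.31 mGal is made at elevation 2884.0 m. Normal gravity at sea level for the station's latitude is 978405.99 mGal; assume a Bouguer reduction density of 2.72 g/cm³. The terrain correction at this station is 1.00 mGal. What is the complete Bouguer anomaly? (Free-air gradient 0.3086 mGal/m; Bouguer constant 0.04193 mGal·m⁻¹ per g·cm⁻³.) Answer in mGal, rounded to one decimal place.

Free-air correction = 0.3086 × 2884.0 = 890.00 mGal
Free-air anomaly = 978020.31 − 978405.99 + (890.00) = 504.32 mGal
Bouguer slab correction = 0.04193 × 2.72 × 2884.0 = 328.92 mGal
Simple Bouguer anomaly = 504.32 − (328.92) = 175.40 mGal
Complete Bouguer anomaly = 175.40 + 1.00 = 176.40 mGal

176.4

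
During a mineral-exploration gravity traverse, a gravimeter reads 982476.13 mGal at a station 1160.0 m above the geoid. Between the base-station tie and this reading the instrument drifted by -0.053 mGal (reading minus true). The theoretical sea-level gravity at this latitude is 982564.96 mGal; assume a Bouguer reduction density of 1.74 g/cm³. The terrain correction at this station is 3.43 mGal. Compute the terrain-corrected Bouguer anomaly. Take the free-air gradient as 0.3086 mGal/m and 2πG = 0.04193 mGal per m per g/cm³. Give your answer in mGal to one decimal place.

Drift-corrected reading = 982476.13 − (-0.053) = 982476.183 mGal
Free-air correction = 0.3086 × 1160.0 = 357.98 mGal
Free-air anomaly = 982476.183 − 982564.96 + (357.98) = 269.203 mGal
Bouguer slab correction = 0.04193 × 1.74 × 1160.0 = 84.63 mGal
Simple Bouguer anomaly = 269.203 − (84.63) = 184.573 mGal
Complete Bouguer anomaly = 184.573 + 3.43 = 188.003 mGal

188.0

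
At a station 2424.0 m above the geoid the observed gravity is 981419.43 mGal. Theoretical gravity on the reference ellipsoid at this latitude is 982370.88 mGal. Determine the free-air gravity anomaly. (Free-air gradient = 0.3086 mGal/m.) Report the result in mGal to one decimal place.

Free-air correction = 0.3086 × 2424.0 = 748.05 mGal
Free-air anomaly = 981419.43 − 982370.88 + (748.05) = -203.40 mGal

-203.4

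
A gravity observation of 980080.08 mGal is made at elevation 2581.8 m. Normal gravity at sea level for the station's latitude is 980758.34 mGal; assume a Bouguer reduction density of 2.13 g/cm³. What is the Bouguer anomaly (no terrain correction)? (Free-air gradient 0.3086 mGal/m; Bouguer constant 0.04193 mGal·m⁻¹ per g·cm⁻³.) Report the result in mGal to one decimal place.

-112.1

Free-air correction = 0.3086 × 2581.8 = 796.74 mGal
Free-air anomaly = 980080.08 − 980758.34 + (796.74) = 118.48 mGal
Bouguer slab correction = 0.04193 × 2.13 × 2581.8 = 230.58 mGal
Simple Bouguer anomaly = 118.48 − (230.58) = -112.10 mGal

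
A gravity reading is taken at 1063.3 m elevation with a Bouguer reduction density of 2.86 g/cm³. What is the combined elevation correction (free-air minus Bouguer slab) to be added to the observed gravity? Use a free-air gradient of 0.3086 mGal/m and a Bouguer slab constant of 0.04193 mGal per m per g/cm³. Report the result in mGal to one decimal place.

200.6

Combined gradient = 0.3086 − 0.04193 × 2.86 = 0.1886802 mGal/m
Combined elevation correction = 0.1886802 × 1063.3 = 200.6 mGal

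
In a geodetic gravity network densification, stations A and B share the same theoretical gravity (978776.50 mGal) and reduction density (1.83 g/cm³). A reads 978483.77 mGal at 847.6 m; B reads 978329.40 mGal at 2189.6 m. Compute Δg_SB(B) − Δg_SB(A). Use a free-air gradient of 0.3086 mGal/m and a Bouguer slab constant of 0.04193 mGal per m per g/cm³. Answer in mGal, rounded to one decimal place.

Δg_SB(A) = 978483.77 − 978776.50 + 0.3086×847.6 − 0.04193×1.83×847.6 = -96.20 mGal
Δg_SB(B) = 978329.40 − 978776.50 + 0.3086×2189.6 − 0.04193×1.83×2189.6 = 60.60 mGal
Difference = 60.60 − (-96.20) = 156.80 mGal

156.8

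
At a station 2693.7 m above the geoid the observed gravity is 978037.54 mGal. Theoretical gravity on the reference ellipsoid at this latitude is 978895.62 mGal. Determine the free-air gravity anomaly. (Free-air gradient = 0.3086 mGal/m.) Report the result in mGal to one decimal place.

-26.8

Free-air correction = 0.3086 × 2693.7 = 831.28 mGal
Free-air anomaly = 978037.54 − 978895.62 + (831.28) = -26.80 mGal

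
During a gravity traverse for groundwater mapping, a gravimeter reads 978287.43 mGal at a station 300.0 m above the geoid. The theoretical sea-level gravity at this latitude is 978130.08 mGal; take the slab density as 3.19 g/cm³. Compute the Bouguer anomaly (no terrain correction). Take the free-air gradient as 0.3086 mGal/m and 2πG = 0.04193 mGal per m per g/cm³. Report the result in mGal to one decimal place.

209.8

Free-air correction = 0.3086 × 300.0 = 92.58 mGal
Free-air anomaly = 978287.43 − 978130.08 + (92.58) = 249.93 mGal
Bouguer slab correction = 0.04193 × 3.19 × 300.0 = 40.13 mGal
Simple Bouguer anomaly = 249.93 − (40.13) = 209.80 mGal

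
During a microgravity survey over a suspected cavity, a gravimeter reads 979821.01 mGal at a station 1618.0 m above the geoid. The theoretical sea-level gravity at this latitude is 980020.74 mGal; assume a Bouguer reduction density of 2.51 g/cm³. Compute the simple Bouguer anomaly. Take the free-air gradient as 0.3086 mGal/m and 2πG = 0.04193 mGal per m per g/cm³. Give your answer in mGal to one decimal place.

129.3

Free-air correction = 0.3086 × 1618.0 = 499.31 mGal
Free-air anomaly = 979821.01 − 980020.74 + (499.31) = 299.58 mGal
Bouguer slab correction = 0.04193 × 2.51 × 1618.0 = 170.29 mGal
Simple Bouguer anomaly = 299.58 − (170.29) = 129.29 mGal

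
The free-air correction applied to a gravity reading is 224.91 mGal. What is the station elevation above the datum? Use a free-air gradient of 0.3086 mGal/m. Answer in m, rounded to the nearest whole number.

729

h = 224.91 / 0.3086 = 728.81 m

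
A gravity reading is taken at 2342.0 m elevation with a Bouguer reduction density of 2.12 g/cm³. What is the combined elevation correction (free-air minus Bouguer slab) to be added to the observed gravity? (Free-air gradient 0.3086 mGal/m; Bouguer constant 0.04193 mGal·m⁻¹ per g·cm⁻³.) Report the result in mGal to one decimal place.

514.6

Combined gradient = 0.3086 − 0.04193 × 2.12 = 0.2197084 mGal/m
Combined elevation correction = 0.2197084 × 2342.0 = 514.6 mGal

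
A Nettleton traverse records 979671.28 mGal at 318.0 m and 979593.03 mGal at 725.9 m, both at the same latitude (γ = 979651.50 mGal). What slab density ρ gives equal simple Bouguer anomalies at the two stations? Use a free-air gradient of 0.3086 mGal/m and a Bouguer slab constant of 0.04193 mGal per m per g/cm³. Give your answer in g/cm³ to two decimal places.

Δg_obs = 979593.03 − 979671.28 = -78.25 mGal over Δh = 725.9 − 318.0 = 407.9 m
Equal Bouguer anomalies ⇒ Δg_obs + (0.3086 − 0.04193ρ)·Δh = 0
0.3086 − 0.04193ρ = −Δg_obs/Δh = 0.19184
ρ = (0.3086 − 0.19184) / 0.04193 = 2.78 g/cm³

2.78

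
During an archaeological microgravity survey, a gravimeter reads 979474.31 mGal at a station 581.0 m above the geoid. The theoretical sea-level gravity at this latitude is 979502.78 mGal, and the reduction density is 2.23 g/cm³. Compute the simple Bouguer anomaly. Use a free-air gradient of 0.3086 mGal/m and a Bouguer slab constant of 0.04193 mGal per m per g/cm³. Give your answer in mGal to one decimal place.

96.5

Free-air correction = 0.3086 × 581.0 = 179.30 mGal
Free-air anomaly = 979474.31 − 979502.78 + (179.30) = 150.83 mGal
Bouguer slab correction = 0.04193 × 2.23 × 581.0 = 54.33 mGal
Simple Bouguer anomaly = 150.83 − (54.33) = 96.50 mGal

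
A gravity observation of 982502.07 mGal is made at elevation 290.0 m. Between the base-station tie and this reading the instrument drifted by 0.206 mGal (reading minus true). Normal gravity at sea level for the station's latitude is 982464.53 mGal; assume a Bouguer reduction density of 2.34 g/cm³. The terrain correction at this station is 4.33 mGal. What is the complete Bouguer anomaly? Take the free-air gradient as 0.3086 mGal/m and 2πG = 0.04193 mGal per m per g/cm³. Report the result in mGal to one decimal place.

Drift-corrected reading = 982502.07 − (0.206) = 982501.864 mGal
Free-air correction = 0.3086 × 290.0 = 89.49 mGal
Free-air anomaly = 982501.864 − 982464.53 + (89.49) = 126.824 mGal
Bouguer slab correction = 0.04193 × 2.34 × 290.0 = 28.45 mGal
Simple Bouguer anomaly = 126.824 − (28.45) = 98.374 mGal
Complete Bouguer anomaly = 98.374 + 4.33 = 102.704 mGal

102.7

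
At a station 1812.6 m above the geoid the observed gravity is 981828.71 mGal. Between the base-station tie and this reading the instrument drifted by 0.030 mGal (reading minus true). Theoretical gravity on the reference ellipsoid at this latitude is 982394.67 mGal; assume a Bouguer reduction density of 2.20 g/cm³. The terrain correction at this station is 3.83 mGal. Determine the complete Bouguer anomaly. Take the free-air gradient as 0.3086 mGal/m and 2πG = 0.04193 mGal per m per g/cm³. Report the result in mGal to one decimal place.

Drift-corrected reading = 981828.71 − (0.030) = 981828.680 mGal
Free-air correction = 0.3086 × 1812.6 = 559.37 mGal
Free-air anomaly = 981828.680 − 982394.67 + (559.37) = -6.620 mGal
Bouguer slab correction = 0.04193 × 2.20 × 1812.6 = 167.21 mGal
Simple Bouguer anomaly = -6.620 − (167.21) = -173.830 mGal
Complete Bouguer anomaly = -173.830 + 3.83 = -170.000 mGal

-170.0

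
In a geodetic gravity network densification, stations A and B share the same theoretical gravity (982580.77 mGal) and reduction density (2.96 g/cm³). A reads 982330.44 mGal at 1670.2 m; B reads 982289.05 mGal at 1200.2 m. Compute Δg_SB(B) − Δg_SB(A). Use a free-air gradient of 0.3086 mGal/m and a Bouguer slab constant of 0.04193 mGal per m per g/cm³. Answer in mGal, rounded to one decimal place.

Δg_SB(A) = 982330.44 − 982580.77 + 0.3086×1670.2 − 0.04193×2.96×1670.2 = 57.80 mGal
Δg_SB(B) = 982289.05 − 982580.77 + 0.3086×1200.2 − 0.04193×2.96×1200.2 = -70.30 mGal
Difference = -70.30 − (57.80) = -128.10 mGal

-128.1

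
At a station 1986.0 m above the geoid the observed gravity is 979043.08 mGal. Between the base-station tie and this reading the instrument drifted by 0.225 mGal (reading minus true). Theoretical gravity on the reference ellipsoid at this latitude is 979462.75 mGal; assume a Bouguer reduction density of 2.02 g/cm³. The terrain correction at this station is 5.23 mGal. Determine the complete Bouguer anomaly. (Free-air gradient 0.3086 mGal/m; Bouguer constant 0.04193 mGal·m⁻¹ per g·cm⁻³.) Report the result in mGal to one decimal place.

30.0

Drift-corrected reading = 979043.08 − (0.225) = 979042.855 mGal
Free-air correction = 0.3086 × 1986.0 = 612.88 mGal
Free-air anomaly = 979042.855 − 979462.75 + (612.88) = 192.985 mGal
Bouguer slab correction = 0.04193 × 2.02 × 1986.0 = 168.21 mGal
Simple Bouguer anomaly = 192.985 − (168.21) = 24.775 mGal
Complete Bouguer anomaly = 24.775 + 5.23 = 30.005 mGal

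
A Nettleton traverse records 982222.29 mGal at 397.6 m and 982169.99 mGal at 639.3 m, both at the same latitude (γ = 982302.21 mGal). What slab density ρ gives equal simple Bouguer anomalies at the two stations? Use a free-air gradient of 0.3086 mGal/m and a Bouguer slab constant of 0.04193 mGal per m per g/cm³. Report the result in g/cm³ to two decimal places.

2.20

Δg_obs = 982169.99 − 982222.29 = -52.30 mGal over Δh = 639.3 − 397.6 = 241.7 m
Equal Bouguer anomalies ⇒ Δg_obs + (0.3086 − 0.04193ρ)·Δh = 0
0.3086 − 0.04193ρ = −Δg_obs/Δh = 0.21638
ρ = (0.3086 − 0.21638) / 0.04193 = 2.20 g/cm³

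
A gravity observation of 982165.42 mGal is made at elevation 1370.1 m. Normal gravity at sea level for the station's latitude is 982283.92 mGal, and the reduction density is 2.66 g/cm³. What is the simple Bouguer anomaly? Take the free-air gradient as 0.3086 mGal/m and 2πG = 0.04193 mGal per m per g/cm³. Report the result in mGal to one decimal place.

151.5

Free-air correction = 0.3086 × 1370.1 = 422.81 mGal
Free-air anomaly = 982165.42 − 982283.92 + (422.81) = 304.31 mGal
Bouguer slab correction = 0.04193 × 2.66 × 1370.1 = 152.81 mGal
Simple Bouguer anomaly = 304.31 − (152.81) = 151.50 mGal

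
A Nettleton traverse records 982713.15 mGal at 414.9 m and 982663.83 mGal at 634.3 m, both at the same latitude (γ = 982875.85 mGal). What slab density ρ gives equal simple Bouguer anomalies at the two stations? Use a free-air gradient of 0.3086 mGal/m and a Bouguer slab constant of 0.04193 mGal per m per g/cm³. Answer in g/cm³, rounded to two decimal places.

Δg_obs = 982663.83 − 982713.15 = -49.32 mGal over Δh = 634.3 − 414.9 = 219.4 m
Equal Bouguer anomalies ⇒ Δg_obs + (0.3086 − 0.04193ρ)·Δh = 0
0.3086 − 0.04193ρ = −Δg_obs/Δh = 0.22479
ρ = (0.3086 − 0.22479) / 0.04193 = 2.00 g/cm³

2.00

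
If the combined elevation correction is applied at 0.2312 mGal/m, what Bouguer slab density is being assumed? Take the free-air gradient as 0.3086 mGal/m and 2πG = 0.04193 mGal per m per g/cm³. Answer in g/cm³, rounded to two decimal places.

1.85

0.2312 = 0.3086 − 0.04193 × ρ
ρ = (0.3086 − 0.2312) / 0.04193 = 1.85 g/cm³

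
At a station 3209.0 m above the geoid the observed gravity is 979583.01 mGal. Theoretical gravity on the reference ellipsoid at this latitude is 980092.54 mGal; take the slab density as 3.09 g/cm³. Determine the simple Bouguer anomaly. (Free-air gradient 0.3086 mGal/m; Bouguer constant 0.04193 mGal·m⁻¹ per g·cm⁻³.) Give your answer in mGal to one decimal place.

65.0

Free-air correction = 0.3086 × 3209.0 = 990.30 mGal
Free-air anomaly = 979583.01 − 980092.54 + (990.30) = 480.77 mGal
Bouguer slab correction = 0.04193 × 3.09 × 3209.0 = 415.77 mGal
Simple Bouguer anomaly = 480.77 − (415.77) = 65.00 mGal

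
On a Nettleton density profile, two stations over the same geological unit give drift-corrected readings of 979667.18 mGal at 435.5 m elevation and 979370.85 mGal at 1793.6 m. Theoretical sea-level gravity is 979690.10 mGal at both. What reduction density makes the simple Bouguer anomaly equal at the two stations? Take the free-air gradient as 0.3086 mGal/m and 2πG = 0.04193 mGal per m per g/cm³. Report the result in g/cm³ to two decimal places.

Δg_obs = 979370.85 − 979667.18 = -296.33 mGal over Δh = 1793.6 − 435.5 = 1358.1 m
Equal Bouguer anomalies ⇒ Δg_obs + (0.3086 − 0.04193ρ)·Δh = 0
0.3086 − 0.04193ρ = −Δg_obs/Δh = 0.21819
ρ = (0.3086 − 0.21819) / 0.04193 = 2.16 g/cm³

2.16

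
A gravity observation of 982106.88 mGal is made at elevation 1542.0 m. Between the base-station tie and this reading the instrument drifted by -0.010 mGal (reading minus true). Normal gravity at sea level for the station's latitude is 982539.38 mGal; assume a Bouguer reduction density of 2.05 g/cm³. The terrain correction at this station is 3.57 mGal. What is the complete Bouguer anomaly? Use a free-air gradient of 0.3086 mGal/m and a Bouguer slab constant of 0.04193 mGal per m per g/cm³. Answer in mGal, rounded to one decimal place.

Drift-corrected reading = 982106.88 − (-0.010) = 982106.890 mGal
Free-air correction = 0.3086 × 1542.0 = 475.86 mGal
Free-air anomaly = 982106.890 − 982539.38 + (475.86) = 43.370 mGal
Bouguer slab correction = 0.04193 × 2.05 × 1542.0 = 132.54 mGal
Simple Bouguer anomaly = 43.370 − (132.54) = -89.170 mGal
Complete Bouguer anomaly = -89.170 + 3.57 = -85.600 mGal

-85.6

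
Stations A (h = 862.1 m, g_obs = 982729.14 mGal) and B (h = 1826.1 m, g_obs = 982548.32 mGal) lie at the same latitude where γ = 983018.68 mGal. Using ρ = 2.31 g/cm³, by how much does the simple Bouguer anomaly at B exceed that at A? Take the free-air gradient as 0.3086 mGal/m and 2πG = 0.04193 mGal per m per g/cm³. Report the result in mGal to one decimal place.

Δg_SB(A) = 982729.14 − 983018.68 + 0.3086×862.1 − 0.04193×2.31×862.1 = -107.00 mGal
Δg_SB(B) = 982548.32 − 983018.68 + 0.3086×1826.1 − 0.04193×2.31×1826.1 = -83.70 mGal
Difference = -83.70 − (-107.00) = 23.30 mGal

23.3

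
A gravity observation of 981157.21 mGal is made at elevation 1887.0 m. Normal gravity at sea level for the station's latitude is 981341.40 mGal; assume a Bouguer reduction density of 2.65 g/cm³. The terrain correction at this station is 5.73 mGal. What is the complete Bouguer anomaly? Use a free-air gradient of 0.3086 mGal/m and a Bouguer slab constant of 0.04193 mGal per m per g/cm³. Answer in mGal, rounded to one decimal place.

Free-air correction = 0.3086 × 1887.0 = 582.33 mGal
Free-air anomaly = 981157.21 − 981341.40 + (582.33) = 398.14 mGal
Bouguer slab correction = 0.04193 × 2.65 × 1887.0 = 209.67 mGal
Simple Bouguer anomaly = 398.14 − (209.67) = 188.47 mGal
Complete Bouguer anomaly = 188.47 + 5.73 = 194.20 mGal

194.2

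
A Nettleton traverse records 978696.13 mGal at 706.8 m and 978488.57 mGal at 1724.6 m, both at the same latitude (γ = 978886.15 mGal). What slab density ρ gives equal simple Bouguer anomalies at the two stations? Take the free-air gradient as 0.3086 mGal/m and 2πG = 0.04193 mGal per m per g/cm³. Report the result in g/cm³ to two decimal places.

2.50

Δg_obs = 978488.57 − 978696.13 = -207.56 mGal over Δh = 1724.6 − 706.8 = 1017.8 m
Equal Bouguer anomalies ⇒ Δg_obs + (0.3086 − 0.04193ρ)·Δh = 0
0.3086 − 0.04193ρ = −Δg_obs/Δh = 0.20393
ρ = (0.3086 − 0.20393) / 0.04193 = 2.50 g/cm³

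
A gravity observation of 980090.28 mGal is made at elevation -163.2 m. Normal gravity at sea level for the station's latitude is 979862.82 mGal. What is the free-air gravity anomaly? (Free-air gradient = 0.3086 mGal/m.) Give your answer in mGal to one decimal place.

177.1

Free-air correction = 0.3086 × -163.2 = -50.36 mGal
Free-air anomaly = 980090.28 − 979862.82 + (-50.36) = 177.10 mGal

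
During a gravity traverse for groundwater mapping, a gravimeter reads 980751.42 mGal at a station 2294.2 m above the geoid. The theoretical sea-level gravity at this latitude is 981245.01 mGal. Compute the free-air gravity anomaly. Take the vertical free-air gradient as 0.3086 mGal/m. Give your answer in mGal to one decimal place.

214.4

Free-air correction = 0.3086 × 2294.2 = 707.99 mGal
Free-air anomaly = 980751.42 − 981245.01 + (707.99) = 214.40 mGal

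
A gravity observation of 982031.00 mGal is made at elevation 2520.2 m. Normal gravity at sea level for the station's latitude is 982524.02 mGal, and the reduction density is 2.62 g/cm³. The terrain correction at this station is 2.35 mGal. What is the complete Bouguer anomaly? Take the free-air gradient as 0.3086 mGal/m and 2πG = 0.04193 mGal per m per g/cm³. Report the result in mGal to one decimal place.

Free-air correction = 0.3086 × 2520.2 = 777.73 mGal
Free-air anomaly = 982031.00 − 982524.02 + (777.73) = 284.71 mGal
Bouguer slab correction = 0.04193 × 2.62 × 2520.2 = 276.86 mGal
Simple Bouguer anomaly = 284.71 − (276.86) = 7.85 mGal
Complete Bouguer anomaly = 7.85 + 2.35 = 10.20 mGal

10.2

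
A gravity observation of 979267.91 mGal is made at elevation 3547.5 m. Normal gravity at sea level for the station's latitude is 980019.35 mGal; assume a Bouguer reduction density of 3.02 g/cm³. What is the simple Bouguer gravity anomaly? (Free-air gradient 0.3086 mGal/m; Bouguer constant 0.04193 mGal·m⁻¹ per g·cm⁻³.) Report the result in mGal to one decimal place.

-105.9

Free-air correction = 0.3086 × 3547.5 = 1094.76 mGal
Free-air anomaly = 979267.91 − 980019.35 + (1094.76) = 343.32 mGal
Bouguer slab correction = 0.04193 × 3.02 × 3547.5 = 449.21 mGal
Simple Bouguer anomaly = 343.32 − (449.21) = -105.89 mGal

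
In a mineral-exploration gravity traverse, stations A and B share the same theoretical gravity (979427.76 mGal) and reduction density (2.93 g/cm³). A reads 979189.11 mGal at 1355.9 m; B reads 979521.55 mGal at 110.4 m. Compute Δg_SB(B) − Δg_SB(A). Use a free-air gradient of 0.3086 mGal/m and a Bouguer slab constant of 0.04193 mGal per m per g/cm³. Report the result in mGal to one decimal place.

101.1

Δg_SB(A) = 979189.11 − 979427.76 + 0.3086×1355.9 − 0.04193×2.93×1355.9 = 13.20 mGal
Δg_SB(B) = 979521.55 − 979427.76 + 0.3086×110.4 − 0.04193×2.93×110.4 = 114.30 mGal
Difference = 114.30 − (13.20) = 101.10 mGal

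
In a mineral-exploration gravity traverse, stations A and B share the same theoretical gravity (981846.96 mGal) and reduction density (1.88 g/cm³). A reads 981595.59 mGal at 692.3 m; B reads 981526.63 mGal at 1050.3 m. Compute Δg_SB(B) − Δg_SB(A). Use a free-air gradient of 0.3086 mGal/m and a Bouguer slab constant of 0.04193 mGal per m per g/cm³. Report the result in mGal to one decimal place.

Δg_SB(A) = 981595.59 − 981846.96 + 0.3086×692.3 − 0.04193×1.88×692.3 = -92.30 mGal
Δg_SB(B) = 981526.63 − 981846.96 + 0.3086×1050.3 − 0.04193×1.88×1050.3 = -79.00 mGal
Difference = -79.00 − (-92.30) = 13.30 mGal

13.3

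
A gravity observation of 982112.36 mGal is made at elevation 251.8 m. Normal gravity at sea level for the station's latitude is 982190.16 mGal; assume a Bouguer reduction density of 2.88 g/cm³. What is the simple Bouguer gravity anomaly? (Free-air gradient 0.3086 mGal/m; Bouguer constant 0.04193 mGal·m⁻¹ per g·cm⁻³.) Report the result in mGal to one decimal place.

-30.5

Free-air correction = 0.3086 × 251.8 = 77.71 mGal
Free-air anomaly = 982112.36 − 982190.16 + (77.71) = -0.09 mGal
Bouguer slab correction = 0.04193 × 2.88 × 251.8 = 30.41 mGal
Simple Bouguer anomaly = -0.09 − (30.41) = -30.50 mGal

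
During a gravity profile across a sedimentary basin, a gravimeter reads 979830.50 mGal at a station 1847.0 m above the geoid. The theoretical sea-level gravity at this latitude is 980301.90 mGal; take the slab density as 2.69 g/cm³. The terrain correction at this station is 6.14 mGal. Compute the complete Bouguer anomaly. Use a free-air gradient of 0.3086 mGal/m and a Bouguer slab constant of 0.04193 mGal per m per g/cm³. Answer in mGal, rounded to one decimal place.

Free-air correction = 0.3086 × 1847.0 = 569.98 mGal
Free-air anomaly = 979830.50 − 980301.90 + (569.98) = 98.58 mGal
Bouguer slab correction = 0.04193 × 2.69 × 1847.0 = 208.33 mGal
Simple Bouguer anomaly = 98.58 − (208.33) = -109.75 mGal
Complete Bouguer anomaly = -109.75 + 6.14 = -103.61 mGal

-103.6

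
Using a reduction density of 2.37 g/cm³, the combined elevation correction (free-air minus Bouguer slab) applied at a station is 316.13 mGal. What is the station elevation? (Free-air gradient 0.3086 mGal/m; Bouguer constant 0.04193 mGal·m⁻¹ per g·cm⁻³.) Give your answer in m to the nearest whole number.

Combined gradient = 0.3086 − 0.04193 × 2.37 = 0.2092259 mGal/m
h = 316.13 / 0.2092259 = 1510.95 m

1511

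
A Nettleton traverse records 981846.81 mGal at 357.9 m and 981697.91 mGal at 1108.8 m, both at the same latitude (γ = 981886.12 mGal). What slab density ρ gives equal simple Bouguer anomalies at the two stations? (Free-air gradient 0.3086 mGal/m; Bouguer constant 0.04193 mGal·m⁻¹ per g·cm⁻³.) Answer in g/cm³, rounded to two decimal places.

2.63

Δg_obs = 981697.91 − 981846.81 = -148.90 mGal over Δh = 1108.8 − 357.9 = 750.9 m
Equal Bouguer anomalies ⇒ Δg_obs + (0.3086 − 0.04193ρ)·Δh = 0
0.3086 − 0.04193ρ = −Δg_obs/Δh = 0.19830
ρ = (0.3086 − 0.19830) / 0.04193 = 2.63 g/cm³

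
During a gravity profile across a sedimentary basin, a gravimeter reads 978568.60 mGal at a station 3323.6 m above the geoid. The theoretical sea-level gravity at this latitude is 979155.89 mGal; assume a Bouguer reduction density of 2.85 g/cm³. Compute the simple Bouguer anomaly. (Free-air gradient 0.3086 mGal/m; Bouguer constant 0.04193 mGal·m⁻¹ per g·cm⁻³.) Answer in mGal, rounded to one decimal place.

Free-air correction = 0.3086 × 3323.6 = 1025.66 mGal
Free-air anomaly = 978568.60 − 979155.89 + (1025.66) = 438.37 mGal
Bouguer slab correction = 0.04193 × 2.85 × 3323.6 = 397.17 mGal
Simple Bouguer anomaly = 438.37 − (397.17) = 41.20 mGal

41.2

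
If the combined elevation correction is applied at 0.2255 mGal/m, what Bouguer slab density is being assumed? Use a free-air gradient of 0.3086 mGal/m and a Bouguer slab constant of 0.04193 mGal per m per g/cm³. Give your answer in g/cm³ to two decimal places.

0.2255 = 0.3086 − 0.04193 × ρ
ρ = (0.3086 − 0.2255) / 0.04193 = 1.98 g/cm³

1.98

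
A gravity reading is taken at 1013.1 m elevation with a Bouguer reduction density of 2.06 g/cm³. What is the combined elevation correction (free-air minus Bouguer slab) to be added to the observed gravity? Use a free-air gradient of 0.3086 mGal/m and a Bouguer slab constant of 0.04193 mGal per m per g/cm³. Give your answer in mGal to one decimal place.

225.1

Combined gradient = 0.3086 − 0.04193 × 2.06 = 0.2222242 mGal/m
Combined elevation correction = 0.2222242 × 1013.1 = 225.1 mGal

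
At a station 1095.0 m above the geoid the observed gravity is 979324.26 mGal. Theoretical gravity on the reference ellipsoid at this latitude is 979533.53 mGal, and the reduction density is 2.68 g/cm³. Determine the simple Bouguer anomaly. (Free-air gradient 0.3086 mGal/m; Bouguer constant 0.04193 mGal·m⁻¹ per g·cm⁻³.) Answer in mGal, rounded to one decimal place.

5.6

Free-air correction = 0.3086 × 1095.0 = 337.92 mGal
Free-air anomaly = 979324.26 − 979533.53 + (337.92) = 128.65 mGal
Bouguer slab correction = 0.04193 × 2.68 × 1095.0 = 123.05 mGal
Simple Bouguer anomaly = 128.65 − (123.05) = 5.60 mGal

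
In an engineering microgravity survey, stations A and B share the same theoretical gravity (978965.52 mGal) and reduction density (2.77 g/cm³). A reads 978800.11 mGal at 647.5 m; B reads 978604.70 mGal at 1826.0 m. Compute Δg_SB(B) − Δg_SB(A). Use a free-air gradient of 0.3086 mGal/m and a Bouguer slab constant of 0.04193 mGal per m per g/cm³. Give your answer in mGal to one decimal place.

31.4

Δg_SB(A) = 978800.11 − 978965.52 + 0.3086×647.5 − 0.04193×2.77×647.5 = -40.80 mGal
Δg_SB(B) = 978604.70 − 978965.52 + 0.3086×1826.0 − 0.04193×2.77×1826.0 = -9.40 mGal
Difference = -9.40 − (-40.80) = 31.40 mGal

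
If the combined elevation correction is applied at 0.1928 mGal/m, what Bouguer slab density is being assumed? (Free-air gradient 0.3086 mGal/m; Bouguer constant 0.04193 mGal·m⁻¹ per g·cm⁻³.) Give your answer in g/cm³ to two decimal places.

2.76

0.1928 = 0.3086 − 0.04193 × ρ
ρ = (0.3086 − 0.1928) / 0.04193 = 2.76 g/cm³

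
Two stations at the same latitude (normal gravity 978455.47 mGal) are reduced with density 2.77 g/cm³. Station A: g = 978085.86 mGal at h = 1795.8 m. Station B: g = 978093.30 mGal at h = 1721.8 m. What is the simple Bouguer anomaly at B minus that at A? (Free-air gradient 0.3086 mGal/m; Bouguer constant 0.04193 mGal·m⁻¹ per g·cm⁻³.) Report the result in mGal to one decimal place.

-6.8

Δg_SB(A) = 978085.86 − 978455.47 + 0.3086×1795.8 − 0.04193×2.77×1795.8 = -24.00 mGal
Δg_SB(B) = 978093.30 − 978455.47 + 0.3086×1721.8 − 0.04193×2.77×1721.8 = -30.80 mGal
Difference = -30.80 − (-24.00) = -6.80 mGal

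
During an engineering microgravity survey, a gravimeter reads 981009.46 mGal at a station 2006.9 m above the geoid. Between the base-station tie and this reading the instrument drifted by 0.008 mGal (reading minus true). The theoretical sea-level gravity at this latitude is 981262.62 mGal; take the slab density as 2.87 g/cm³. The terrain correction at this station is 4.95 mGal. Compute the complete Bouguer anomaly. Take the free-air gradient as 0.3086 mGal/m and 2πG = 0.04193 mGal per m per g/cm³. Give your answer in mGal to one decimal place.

Drift-corrected reading = 981009.46 − (0.008) = 981009.452 mGal
Free-air correction = 0.3086 × 2006.9 = 619.33 mGal
Free-air anomaly = 981009.452 − 981262.62 + (619.33) = 366.162 mGal
Bouguer slab correction = 0.04193 × 2.87 × 2006.9 = 241.51 mGal
Simple Bouguer anomaly = 366.162 − (241.51) = 124.652 mGal
Complete Bouguer anomaly = 124.652 + 4.95 = 129.602 mGal

129.6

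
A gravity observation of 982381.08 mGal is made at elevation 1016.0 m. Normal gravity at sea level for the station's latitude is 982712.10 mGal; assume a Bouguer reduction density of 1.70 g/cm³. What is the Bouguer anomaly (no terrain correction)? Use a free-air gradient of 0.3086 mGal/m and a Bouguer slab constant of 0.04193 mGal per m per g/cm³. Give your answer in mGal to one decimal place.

-89.9

Free-air correction = 0.3086 × 1016.0 = 313.54 mGal
Free-air anomaly = 982381.08 − 982712.10 + (313.54) = -17.48 mGal
Bouguer slab correction = 0.04193 × 1.70 × 1016.0 = 72.42 mGal
Simple Bouguer anomaly = -17.48 − (72.42) = -89.90 mGal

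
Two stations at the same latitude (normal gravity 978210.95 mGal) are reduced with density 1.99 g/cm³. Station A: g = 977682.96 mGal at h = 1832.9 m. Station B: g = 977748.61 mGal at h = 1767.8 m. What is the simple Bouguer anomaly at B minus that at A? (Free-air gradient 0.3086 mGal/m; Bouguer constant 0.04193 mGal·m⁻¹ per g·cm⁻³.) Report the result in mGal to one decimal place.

Δg_SB(A) = 977682.96 − 978210.95 + 0.3086×1832.9 − 0.04193×1.99×1832.9 = -115.30 mGal
Δg_SB(B) = 977748.61 − 978210.95 + 0.3086×1767.8 − 0.04193×1.99×1767.8 = -64.30 mGal
Difference = -64.30 − (-115.30) = 51.00 mGal

51.0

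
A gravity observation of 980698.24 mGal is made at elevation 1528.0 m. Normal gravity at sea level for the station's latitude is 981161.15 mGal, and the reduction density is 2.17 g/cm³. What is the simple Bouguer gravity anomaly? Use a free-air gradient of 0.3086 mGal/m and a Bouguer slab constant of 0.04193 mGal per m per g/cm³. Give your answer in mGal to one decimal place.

-130.4

Free-air correction = 0.3086 × 1528.0 = 471.54 mGal
Free-air anomaly = 980698.24 − 981161.15 + (471.54) = 8.63 mGal
Bouguer slab correction = 0.04193 × 2.17 × 1528.0 = 139.03 mGal
Simple Bouguer anomaly = 8.63 − (139.03) = -130.40 mGal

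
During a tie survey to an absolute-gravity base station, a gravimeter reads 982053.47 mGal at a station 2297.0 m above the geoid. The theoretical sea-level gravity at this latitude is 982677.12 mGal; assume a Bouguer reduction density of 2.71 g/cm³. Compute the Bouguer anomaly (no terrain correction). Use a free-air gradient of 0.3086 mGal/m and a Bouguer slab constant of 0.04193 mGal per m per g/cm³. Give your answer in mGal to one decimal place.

Free-air correction = 0.3086 × 2297.0 = 708.85 mGal
Free-air anomaly = 982053.47 − 982677.12 + (708.85) = 85.20 mGal
Bouguer slab correction = 0.04193 × 2.71 × 2297.0 = 261.01 mGal
Simple Bouguer anomaly = 85.20 − (261.01) = -175.81 mGal

-175.8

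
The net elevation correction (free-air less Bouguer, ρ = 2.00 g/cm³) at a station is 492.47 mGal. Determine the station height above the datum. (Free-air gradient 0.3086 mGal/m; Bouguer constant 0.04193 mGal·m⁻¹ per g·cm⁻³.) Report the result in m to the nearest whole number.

2191

Combined gradient = 0.3086 − 0.04193 × 2.00 = 0.2247400 mGal/m
h = 492.47 / 0.2247400 = 2191.29 m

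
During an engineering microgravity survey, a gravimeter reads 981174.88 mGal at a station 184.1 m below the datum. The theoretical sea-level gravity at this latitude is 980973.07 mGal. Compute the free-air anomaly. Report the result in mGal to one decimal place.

145.0

Free-air correction = 0.3086 × -184.1 = -56.81 mGal
Free-air anomaly = 981174.88 − 980973.07 + (-56.81) = 145.00 mGal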